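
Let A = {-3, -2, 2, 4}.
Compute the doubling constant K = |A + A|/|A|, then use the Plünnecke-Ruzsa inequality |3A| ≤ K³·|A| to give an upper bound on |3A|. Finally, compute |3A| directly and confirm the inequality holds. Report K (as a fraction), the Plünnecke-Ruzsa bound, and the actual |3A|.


|A| = 4.
Step 1: Compute A + A by enumerating all 16 pairs.
A + A = {-6, -5, -4, -1, 0, 1, 2, 4, 6, 8}, so |A + A| = 10.
Step 2: Doubling constant K = |A + A|/|A| = 10/4 = 10/4 ≈ 2.5000.
Step 3: Plünnecke-Ruzsa gives |3A| ≤ K³·|A| = (2.5000)³ · 4 ≈ 62.5000.
Step 4: Compute 3A = A + A + A directly by enumerating all triples (a,b,c) ∈ A³; |3A| = 18.
Step 5: Check 18 ≤ 62.5000? Yes ✓.

K = 10/4, Plünnecke-Ruzsa bound K³|A| ≈ 62.5000, |3A| = 18, inequality holds.


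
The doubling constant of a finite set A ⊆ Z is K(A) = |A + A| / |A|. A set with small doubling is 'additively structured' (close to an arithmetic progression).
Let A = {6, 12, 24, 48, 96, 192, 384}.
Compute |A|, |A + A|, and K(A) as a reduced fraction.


|A| = 7.
Compute A + A by enumerating all 49 pairs.
A + A = {12, 18, 24, 30, 36, 48, 54, 60, 72, 96, 102, 108, 120, 144, 192, 198, 204, 216, 240, 288, 384, 390, 396, 408, 432, 480, 576, 768}, so |A + A| = 28.
K = |A + A| / |A| = 28/7 = 4/1 ≈ 4.0000.
Reference: AP of size 7 gives K = 13/7 ≈ 1.8571; a fully generic set of size 7 gives K ≈ 4.0000.

|A| = 7, |A + A| = 28, K = 28/7 = 4/1.


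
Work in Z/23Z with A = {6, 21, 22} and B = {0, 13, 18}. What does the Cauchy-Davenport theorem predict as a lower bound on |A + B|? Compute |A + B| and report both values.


Cauchy-Davenport: |A + B| ≥ min(p, |A| + |B| - 1) for A, B nonempty in Z/pZ.
|A| = 3, |B| = 3, p = 23.
CD lower bound = min(23, 3 + 3 - 1) = min(23, 5) = 5.
Compute A + B mod 23 directly:
a = 6: 6+0=6, 6+13=19, 6+18=1
a = 21: 21+0=21, 21+13=11, 21+18=16
a = 22: 22+0=22, 22+13=12, 22+18=17
A + B = {1, 6, 11, 12, 16, 17, 19, 21, 22}, so |A + B| = 9.
Verify: 9 ≥ 5? Yes ✓.

CD lower bound = 5, actual |A + B| = 9.


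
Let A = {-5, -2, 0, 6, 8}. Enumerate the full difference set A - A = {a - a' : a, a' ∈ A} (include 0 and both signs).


A - A = {a - a' : a, a' ∈ A}.
Compute a - a' for each ordered pair (a, a'):
a = -5: -5--5=0, -5--2=-3, -5-0=-5, -5-6=-11, -5-8=-13
a = -2: -2--5=3, -2--2=0, -2-0=-2, -2-6=-8, -2-8=-10
a = 0: 0--5=5, 0--2=2, 0-0=0, 0-6=-6, 0-8=-8
a = 6: 6--5=11, 6--2=8, 6-0=6, 6-6=0, 6-8=-2
a = 8: 8--5=13, 8--2=10, 8-0=8, 8-6=2, 8-8=0
Collecting distinct values (and noting 0 appears from a-a):
A - A = {-13, -11, -10, -8, -6, -5, -3, -2, 0, 2, 3, 5, 6, 8, 10, 11, 13}
|A - A| = 17

A - A = {-13, -11, -10, -8, -6, -5, -3, -2, 0, 2, 3, 5, 6, 8, 10, 11, 13}


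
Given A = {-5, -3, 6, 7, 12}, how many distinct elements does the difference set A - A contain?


A - A = {a - a' : a, a' ∈ A}; |A| = 5.
Bounds: 2|A|-1 ≤ |A - A| ≤ |A|² - |A| + 1, i.e. 9 ≤ |A - A| ≤ 21.
Note: 0 ∈ A - A always (from a - a). The set is symmetric: if d ∈ A - A then -d ∈ A - A.
Enumerate nonzero differences d = a - a' with a > a' (then include -d):
Positive differences: {1, 2, 5, 6, 9, 10, 11, 12, 15, 17}
Full difference set: {0} ∪ (positive diffs) ∪ (negative diffs).
|A - A| = 1 + 2·10 = 21 (matches direct enumeration: 21).

|A - A| = 21


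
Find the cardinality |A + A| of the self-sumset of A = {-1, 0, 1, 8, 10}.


A + A = {a + a' : a, a' ∈ A}; |A| = 5.
General bounds: 2|A| - 1 ≤ |A + A| ≤ |A|(|A|+1)/2, i.e. 9 ≤ |A + A| ≤ 15.
Lower bound 2|A|-1 is attained iff A is an arithmetic progression.
Enumerate sums a + a' for a ≤ a' (symmetric, so this suffices):
a = -1: -1+-1=-2, -1+0=-1, -1+1=0, -1+8=7, -1+10=9
a = 0: 0+0=0, 0+1=1, 0+8=8, 0+10=10
a = 1: 1+1=2, 1+8=9, 1+10=11
a = 8: 8+8=16, 8+10=18
a = 10: 10+10=20
Distinct sums: {-2, -1, 0, 1, 2, 7, 8, 9, 10, 11, 16, 18, 20}
|A + A| = 13

|A + A| = 13


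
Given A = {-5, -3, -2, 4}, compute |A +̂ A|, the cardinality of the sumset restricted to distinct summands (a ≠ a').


Restricted sumset: A +̂ A = {a + a' : a ∈ A, a' ∈ A, a ≠ a'}.
Equivalently, take A + A and drop any sum 2a that is achievable ONLY as a + a for a ∈ A (i.e. sums representable only with equal summands).
Enumerate pairs (a, a') with a < a' (symmetric, so each unordered pair gives one sum; this covers all a ≠ a'):
  -5 + -3 = -8
  -5 + -2 = -7
  -5 + 4 = -1
  -3 + -2 = -5
  -3 + 4 = 1
  -2 + 4 = 2
Collected distinct sums: {-8, -7, -5, -1, 1, 2}
|A +̂ A| = 6
(Reference bound: |A +̂ A| ≥ 2|A| - 3 for |A| ≥ 2, with |A| = 4 giving ≥ 5.)

|A +̂ A| = 6


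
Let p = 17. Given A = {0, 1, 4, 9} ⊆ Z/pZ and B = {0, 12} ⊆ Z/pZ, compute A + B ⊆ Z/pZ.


Work in Z/17Z: reduce every sum a + b modulo 17.
Enumerate all 8 pairs:
a = 0: 0+0=0, 0+12=12
a = 1: 1+0=1, 1+12=13
a = 4: 4+0=4, 4+12=16
a = 9: 9+0=9, 9+12=4
Distinct residues collected: {0, 1, 4, 9, 12, 13, 16}
|A + B| = 7 (out of 17 total residues).

A + B = {0, 1, 4, 9, 12, 13, 16}


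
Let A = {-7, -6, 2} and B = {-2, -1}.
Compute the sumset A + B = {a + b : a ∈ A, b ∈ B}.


A + B = {a + b : a ∈ A, b ∈ B}.
Enumerate all |A|·|B| = 3·2 = 6 pairs (a, b) and collect distinct sums.
a = -7: -7+-2=-9, -7+-1=-8
a = -6: -6+-2=-8, -6+-1=-7
a = 2: 2+-2=0, 2+-1=1
Collecting distinct sums: A + B = {-9, -8, -7, 0, 1}
|A + B| = 5

A + B = {-9, -8, -7, 0, 1}


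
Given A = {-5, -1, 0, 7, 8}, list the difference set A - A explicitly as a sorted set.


A - A = {a - a' : a, a' ∈ A}.
Compute a - a' for each ordered pair (a, a'):
a = -5: -5--5=0, -5--1=-4, -5-0=-5, -5-7=-12, -5-8=-13
a = -1: -1--5=4, -1--1=0, -1-0=-1, -1-7=-8, -1-8=-9
a = 0: 0--5=5, 0--1=1, 0-0=0, 0-7=-7, 0-8=-8
a = 7: 7--5=12, 7--1=8, 7-0=7, 7-7=0, 7-8=-1
a = 8: 8--5=13, 8--1=9, 8-0=8, 8-7=1, 8-8=0
Collecting distinct values (and noting 0 appears from a-a):
A - A = {-13, -12, -9, -8, -7, -5, -4, -1, 0, 1, 4, 5, 7, 8, 9, 12, 13}
|A - A| = 17

A - A = {-13, -12, -9, -8, -7, -5, -4, -1, 0, 1, 4, 5, 7, 8, 9, 12, 13}


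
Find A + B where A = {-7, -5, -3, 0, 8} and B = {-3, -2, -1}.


A + B = {a + b : a ∈ A, b ∈ B}.
Enumerate all |A|·|B| = 5·3 = 15 pairs (a, b) and collect distinct sums.
a = -7: -7+-3=-10, -7+-2=-9, -7+-1=-8
a = -5: -5+-3=-8, -5+-2=-7, -5+-1=-6
a = -3: -3+-3=-6, -3+-2=-5, -3+-1=-4
a = 0: 0+-3=-3, 0+-2=-2, 0+-1=-1
a = 8: 8+-3=5, 8+-2=6, 8+-1=7
Collecting distinct sums: A + B = {-10, -9, -8, -7, -6, -5, -4, -3, -2, -1, 5, 6, 7}
|A + B| = 13

A + B = {-10, -9, -8, -7, -6, -5, -4, -3, -2, -1, 5, 6, 7}


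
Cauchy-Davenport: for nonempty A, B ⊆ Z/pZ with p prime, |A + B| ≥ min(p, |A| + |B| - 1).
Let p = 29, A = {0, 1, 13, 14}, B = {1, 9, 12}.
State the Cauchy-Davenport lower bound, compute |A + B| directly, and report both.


Cauchy-Davenport: |A + B| ≥ min(p, |A| + |B| - 1) for A, B nonempty in Z/pZ.
|A| = 4, |B| = 3, p = 29.
CD lower bound = min(29, 4 + 3 - 1) = min(29, 6) = 6.
Compute A + B mod 29 directly:
a = 0: 0+1=1, 0+9=9, 0+12=12
a = 1: 1+1=2, 1+9=10, 1+12=13
a = 13: 13+1=14, 13+9=22, 13+12=25
a = 14: 14+1=15, 14+9=23, 14+12=26
A + B = {1, 2, 9, 10, 12, 13, 14, 15, 22, 23, 25, 26}, so |A + B| = 12.
Verify: 12 ≥ 6? Yes ✓.

CD lower bound = 6, actual |A + B| = 12.


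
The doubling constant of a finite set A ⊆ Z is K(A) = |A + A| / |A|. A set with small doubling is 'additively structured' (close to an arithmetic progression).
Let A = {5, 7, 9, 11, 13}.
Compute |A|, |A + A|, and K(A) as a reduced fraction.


|A| = 5.
Compute A + A by enumerating all 25 pairs.
A + A = {10, 12, 14, 16, 18, 20, 22, 24, 26}, so |A + A| = 9.
K = |A + A| / |A| = 9/5 (already in lowest terms) ≈ 1.8000.
Reference: AP of size 5 gives K = 9/5 ≈ 1.8000; a fully generic set of size 5 gives K ≈ 3.0000.

|A| = 5, |A + A| = 9, K = 9/5.


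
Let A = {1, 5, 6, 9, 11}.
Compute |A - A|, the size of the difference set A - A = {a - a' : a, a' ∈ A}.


A - A = {a - a' : a, a' ∈ A}; |A| = 5.
Bounds: 2|A|-1 ≤ |A - A| ≤ |A|² - |A| + 1, i.e. 9 ≤ |A - A| ≤ 21.
Note: 0 ∈ A - A always (from a - a). The set is symmetric: if d ∈ A - A then -d ∈ A - A.
Enumerate nonzero differences d = a - a' with a > a' (then include -d):
Positive differences: {1, 2, 3, 4, 5, 6, 8, 10}
Full difference set: {0} ∪ (positive diffs) ∪ (negative diffs).
|A - A| = 1 + 2·8 = 17 (matches direct enumeration: 17).

|A - A| = 17


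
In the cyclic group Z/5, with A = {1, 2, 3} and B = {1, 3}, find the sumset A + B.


Work in Z/5Z: reduce every sum a + b modulo 5.
Enumerate all 6 pairs:
a = 1: 1+1=2, 1+3=4
a = 2: 2+1=3, 2+3=0
a = 3: 3+1=4, 3+3=1
Distinct residues collected: {0, 1, 2, 3, 4}
|A + B| = 5 (out of 5 total residues).

A + B = {0, 1, 2, 3, 4}


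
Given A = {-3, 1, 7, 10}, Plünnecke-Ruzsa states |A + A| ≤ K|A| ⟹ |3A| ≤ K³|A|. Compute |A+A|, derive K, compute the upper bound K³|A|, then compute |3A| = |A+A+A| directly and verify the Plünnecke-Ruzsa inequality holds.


|A| = 4.
Step 1: Compute A + A by enumerating all 16 pairs.
A + A = {-6, -2, 2, 4, 7, 8, 11, 14, 17, 20}, so |A + A| = 10.
Step 2: Doubling constant K = |A + A|/|A| = 10/4 = 10/4 ≈ 2.5000.
Step 3: Plünnecke-Ruzsa gives |3A| ≤ K³·|A| = (2.5000)³ · 4 ≈ 62.5000.
Step 4: Compute 3A = A + A + A directly by enumerating all triples (a,b,c) ∈ A³; |3A| = 19.
Step 5: Check 19 ≤ 62.5000? Yes ✓.

K = 10/4, Plünnecke-Ruzsa bound K³|A| ≈ 62.5000, |3A| = 19, inequality holds.


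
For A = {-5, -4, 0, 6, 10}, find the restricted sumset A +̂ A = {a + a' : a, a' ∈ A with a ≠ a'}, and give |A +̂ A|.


Restricted sumset: A +̂ A = {a + a' : a ∈ A, a' ∈ A, a ≠ a'}.
Equivalently, take A + A and drop any sum 2a that is achievable ONLY as a + a for a ∈ A (i.e. sums representable only with equal summands).
Enumerate pairs (a, a') with a < a' (symmetric, so each unordered pair gives one sum; this covers all a ≠ a'):
  -5 + -4 = -9
  -5 + 0 = -5
  -5 + 6 = 1
  -5 + 10 = 5
  -4 + 0 = -4
  -4 + 6 = 2
  -4 + 10 = 6
  0 + 6 = 6
  0 + 10 = 10
  6 + 10 = 16
Collected distinct sums: {-9, -5, -4, 1, 2, 5, 6, 10, 16}
|A +̂ A| = 9
(Reference bound: |A +̂ A| ≥ 2|A| - 3 for |A| ≥ 2, with |A| = 5 giving ≥ 7.)

|A +̂ A| = 9


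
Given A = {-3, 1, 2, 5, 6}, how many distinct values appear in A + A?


A + A = {a + a' : a, a' ∈ A}; |A| = 5.
General bounds: 2|A| - 1 ≤ |A + A| ≤ |A|(|A|+1)/2, i.e. 9 ≤ |A + A| ≤ 15.
Lower bound 2|A|-1 is attained iff A is an arithmetic progression.
Enumerate sums a + a' for a ≤ a' (symmetric, so this suffices):
a = -3: -3+-3=-6, -3+1=-2, -3+2=-1, -3+5=2, -3+6=3
a = 1: 1+1=2, 1+2=3, 1+5=6, 1+6=7
a = 2: 2+2=4, 2+5=7, 2+6=8
a = 5: 5+5=10, 5+6=11
a = 6: 6+6=12
Distinct sums: {-6, -2, -1, 2, 3, 4, 6, 7, 8, 10, 11, 12}
|A + A| = 12

|A + A| = 12


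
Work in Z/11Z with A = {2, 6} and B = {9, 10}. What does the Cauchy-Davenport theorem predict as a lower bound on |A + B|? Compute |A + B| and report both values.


Cauchy-Davenport: |A + B| ≥ min(p, |A| + |B| - 1) for A, B nonempty in Z/pZ.
|A| = 2, |B| = 2, p = 11.
CD lower bound = min(11, 2 + 2 - 1) = min(11, 3) = 3.
Compute A + B mod 11 directly:
a = 2: 2+9=0, 2+10=1
a = 6: 6+9=4, 6+10=5
A + B = {0, 1, 4, 5}, so |A + B| = 4.
Verify: 4 ≥ 3? Yes ✓.

CD lower bound = 3, actual |A + B| = 4.


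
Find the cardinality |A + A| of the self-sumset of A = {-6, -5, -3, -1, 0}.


A + A = {a + a' : a, a' ∈ A}; |A| = 5.
General bounds: 2|A| - 1 ≤ |A + A| ≤ |A|(|A|+1)/2, i.e. 9 ≤ |A + A| ≤ 15.
Lower bound 2|A|-1 is attained iff A is an arithmetic progression.
Enumerate sums a + a' for a ≤ a' (symmetric, so this suffices):
a = -6: -6+-6=-12, -6+-5=-11, -6+-3=-9, -6+-1=-7, -6+0=-6
a = -5: -5+-5=-10, -5+-3=-8, -5+-1=-6, -5+0=-5
a = -3: -3+-3=-6, -3+-1=-4, -3+0=-3
a = -1: -1+-1=-2, -1+0=-1
a = 0: 0+0=0
Distinct sums: {-12, -11, -10, -9, -8, -7, -6, -5, -4, -3, -2, -1, 0}
|A + A| = 13

|A + A| = 13


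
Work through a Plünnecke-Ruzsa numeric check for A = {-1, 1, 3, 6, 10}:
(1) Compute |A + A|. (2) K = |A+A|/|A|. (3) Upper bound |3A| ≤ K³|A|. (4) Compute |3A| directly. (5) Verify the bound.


|A| = 5.
Step 1: Compute A + A by enumerating all 25 pairs.
A + A = {-2, 0, 2, 4, 5, 6, 7, 9, 11, 12, 13, 16, 20}, so |A + A| = 13.
Step 2: Doubling constant K = |A + A|/|A| = 13/5 = 13/5 ≈ 2.6000.
Step 3: Plünnecke-Ruzsa gives |3A| ≤ K³·|A| = (2.6000)³ · 5 ≈ 87.8800.
Step 4: Compute 3A = A + A + A directly by enumerating all triples (a,b,c) ∈ A³; |3A| = 25.
Step 5: Check 25 ≤ 87.8800? Yes ✓.

K = 13/5, Plünnecke-Ruzsa bound K³|A| ≈ 87.8800, |3A| = 25, inequality holds.


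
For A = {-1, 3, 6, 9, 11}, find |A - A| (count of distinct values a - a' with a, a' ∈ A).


A - A = {a - a' : a, a' ∈ A}; |A| = 5.
Bounds: 2|A|-1 ≤ |A - A| ≤ |A|² - |A| + 1, i.e. 9 ≤ |A - A| ≤ 21.
Note: 0 ∈ A - A always (from a - a). The set is symmetric: if d ∈ A - A then -d ∈ A - A.
Enumerate nonzero differences d = a - a' with a > a' (then include -d):
Positive differences: {2, 3, 4, 5, 6, 7, 8, 10, 12}
Full difference set: {0} ∪ (positive diffs) ∪ (negative diffs).
|A - A| = 1 + 2·9 = 19 (matches direct enumeration: 19).

|A - A| = 19


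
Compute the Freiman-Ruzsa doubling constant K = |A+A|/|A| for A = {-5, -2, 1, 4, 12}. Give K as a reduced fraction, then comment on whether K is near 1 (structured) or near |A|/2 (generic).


|A| = 5.
Compute A + A by enumerating all 25 pairs.
A + A = {-10, -7, -4, -1, 2, 5, 7, 8, 10, 13, 16, 24}, so |A + A| = 12.
K = |A + A| / |A| = 12/5 (already in lowest terms) ≈ 2.4000.
Reference: AP of size 5 gives K = 9/5 ≈ 1.8000; a fully generic set of size 5 gives K ≈ 3.0000.

|A| = 5, |A + A| = 12, K = 12/5.


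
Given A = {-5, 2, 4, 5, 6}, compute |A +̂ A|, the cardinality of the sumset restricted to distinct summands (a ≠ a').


Restricted sumset: A +̂ A = {a + a' : a ∈ A, a' ∈ A, a ≠ a'}.
Equivalently, take A + A and drop any sum 2a that is achievable ONLY as a + a for a ∈ A (i.e. sums representable only with equal summands).
Enumerate pairs (a, a') with a < a' (symmetric, so each unordered pair gives one sum; this covers all a ≠ a'):
  -5 + 2 = -3
  -5 + 4 = -1
  -5 + 5 = 0
  -5 + 6 = 1
  2 + 4 = 6
  2 + 5 = 7
  2 + 6 = 8
  4 + 5 = 9
  4 + 6 = 10
  5 + 6 = 11
Collected distinct sums: {-3, -1, 0, 1, 6, 7, 8, 9, 10, 11}
|A +̂ A| = 10
(Reference bound: |A +̂ A| ≥ 2|A| - 3 for |A| ≥ 2, with |A| = 5 giving ≥ 7.)

|A +̂ A| = 10


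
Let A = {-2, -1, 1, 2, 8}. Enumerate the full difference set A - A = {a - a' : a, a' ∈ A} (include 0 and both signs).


A - A = {a - a' : a, a' ∈ A}.
Compute a - a' for each ordered pair (a, a'):
a = -2: -2--2=0, -2--1=-1, -2-1=-3, -2-2=-4, -2-8=-10
a = -1: -1--2=1, -1--1=0, -1-1=-2, -1-2=-3, -1-8=-9
a = 1: 1--2=3, 1--1=2, 1-1=0, 1-2=-1, 1-8=-7
a = 2: 2--2=4, 2--1=3, 2-1=1, 2-2=0, 2-8=-6
a = 8: 8--2=10, 8--1=9, 8-1=7, 8-2=6, 8-8=0
Collecting distinct values (and noting 0 appears from a-a):
A - A = {-10, -9, -7, -6, -4, -3, -2, -1, 0, 1, 2, 3, 4, 6, 7, 9, 10}
|A - A| = 17

A - A = {-10, -9, -7, -6, -4, -3, -2, -1, 0, 1, 2, 3, 4, 6, 7, 9, 10}


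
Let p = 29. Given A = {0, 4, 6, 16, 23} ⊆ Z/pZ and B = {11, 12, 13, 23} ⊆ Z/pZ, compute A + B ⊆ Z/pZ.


Work in Z/29Z: reduce every sum a + b modulo 29.
Enumerate all 20 pairs:
a = 0: 0+11=11, 0+12=12, 0+13=13, 0+23=23
a = 4: 4+11=15, 4+12=16, 4+13=17, 4+23=27
a = 6: 6+11=17, 6+12=18, 6+13=19, 6+23=0
a = 16: 16+11=27, 16+12=28, 16+13=0, 16+23=10
a = 23: 23+11=5, 23+12=6, 23+13=7, 23+23=17
Distinct residues collected: {0, 5, 6, 7, 10, 11, 12, 13, 15, 16, 17, 18, 19, 23, 27, 28}
|A + B| = 16 (out of 29 total residues).

A + B = {0, 5, 6, 7, 10, 11, 12, 13, 15, 16, 17, 18, 19, 23, 27, 28}


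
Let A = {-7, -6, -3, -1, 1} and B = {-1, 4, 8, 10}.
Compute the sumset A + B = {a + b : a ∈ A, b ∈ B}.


A + B = {a + b : a ∈ A, b ∈ B}.
Enumerate all |A|·|B| = 5·4 = 20 pairs (a, b) and collect distinct sums.
a = -7: -7+-1=-8, -7+4=-3, -7+8=1, -7+10=3
a = -6: -6+-1=-7, -6+4=-2, -6+8=2, -6+10=4
a = -3: -3+-1=-4, -3+4=1, -3+8=5, -3+10=7
a = -1: -1+-1=-2, -1+4=3, -1+8=7, -1+10=9
a = 1: 1+-1=0, 1+4=5, 1+8=9, 1+10=11
Collecting distinct sums: A + B = {-8, -7, -4, -3, -2, 0, 1, 2, 3, 4, 5, 7, 9, 11}
|A + B| = 14

A + B = {-8, -7, -4, -3, -2, 0, 1, 2, 3, 4, 5, 7, 9, 11}


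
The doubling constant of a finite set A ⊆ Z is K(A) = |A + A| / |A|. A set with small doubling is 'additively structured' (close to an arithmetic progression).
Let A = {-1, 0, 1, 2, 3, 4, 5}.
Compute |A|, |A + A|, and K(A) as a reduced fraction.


|A| = 7.
Compute A + A by enumerating all 49 pairs.
A + A = {-2, -1, 0, 1, 2, 3, 4, 5, 6, 7, 8, 9, 10}, so |A + A| = 13.
K = |A + A| / |A| = 13/7 (already in lowest terms) ≈ 1.8571.
Reference: AP of size 7 gives K = 13/7 ≈ 1.8571; a fully generic set of size 7 gives K ≈ 4.0000.

|A| = 7, |A + A| = 13, K = 13/7.


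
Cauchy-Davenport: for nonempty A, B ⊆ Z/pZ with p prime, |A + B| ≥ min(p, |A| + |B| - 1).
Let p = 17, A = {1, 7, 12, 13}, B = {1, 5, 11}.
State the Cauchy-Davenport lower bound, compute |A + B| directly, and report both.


Cauchy-Davenport: |A + B| ≥ min(p, |A| + |B| - 1) for A, B nonempty in Z/pZ.
|A| = 4, |B| = 3, p = 17.
CD lower bound = min(17, 4 + 3 - 1) = min(17, 6) = 6.
Compute A + B mod 17 directly:
a = 1: 1+1=2, 1+5=6, 1+11=12
a = 7: 7+1=8, 7+5=12, 7+11=1
a = 12: 12+1=13, 12+5=0, 12+11=6
a = 13: 13+1=14, 13+5=1, 13+11=7
A + B = {0, 1, 2, 6, 7, 8, 12, 13, 14}, so |A + B| = 9.
Verify: 9 ≥ 6? Yes ✓.

CD lower bound = 6, actual |A + B| = 9.


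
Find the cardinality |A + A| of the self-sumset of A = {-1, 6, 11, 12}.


A + A = {a + a' : a, a' ∈ A}; |A| = 4.
General bounds: 2|A| - 1 ≤ |A + A| ≤ |A|(|A|+1)/2, i.e. 7 ≤ |A + A| ≤ 10.
Lower bound 2|A|-1 is attained iff A is an arithmetic progression.
Enumerate sums a + a' for a ≤ a' (symmetric, so this suffices):
a = -1: -1+-1=-2, -1+6=5, -1+11=10, -1+12=11
a = 6: 6+6=12, 6+11=17, 6+12=18
a = 11: 11+11=22, 11+12=23
a = 12: 12+12=24
Distinct sums: {-2, 5, 10, 11, 12, 17, 18, 22, 23, 24}
|A + A| = 10

|A + A| = 10


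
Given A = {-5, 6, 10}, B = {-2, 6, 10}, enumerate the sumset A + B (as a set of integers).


A + B = {a + b : a ∈ A, b ∈ B}.
Enumerate all |A|·|B| = 3·3 = 9 pairs (a, b) and collect distinct sums.
a = -5: -5+-2=-7, -5+6=1, -5+10=5
a = 6: 6+-2=4, 6+6=12, 6+10=16
a = 10: 10+-2=8, 10+6=16, 10+10=20
Collecting distinct sums: A + B = {-7, 1, 4, 5, 8, 12, 16, 20}
|A + B| = 8

A + B = {-7, 1, 4, 5, 8, 12, 16, 20}


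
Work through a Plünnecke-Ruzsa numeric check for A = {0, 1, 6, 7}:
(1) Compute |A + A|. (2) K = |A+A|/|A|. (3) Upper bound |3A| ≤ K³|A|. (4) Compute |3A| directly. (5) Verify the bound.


|A| = 4.
Step 1: Compute A + A by enumerating all 16 pairs.
A + A = {0, 1, 2, 6, 7, 8, 12, 13, 14}, so |A + A| = 9.
Step 2: Doubling constant K = |A + A|/|A| = 9/4 = 9/4 ≈ 2.2500.
Step 3: Plünnecke-Ruzsa gives |3A| ≤ K³·|A| = (2.2500)³ · 4 ≈ 45.5625.
Step 4: Compute 3A = A + A + A directly by enumerating all triples (a,b,c) ∈ A³; |3A| = 16.
Step 5: Check 16 ≤ 45.5625? Yes ✓.

K = 9/4, Plünnecke-Ruzsa bound K³|A| ≈ 45.5625, |3A| = 16, inequality holds.


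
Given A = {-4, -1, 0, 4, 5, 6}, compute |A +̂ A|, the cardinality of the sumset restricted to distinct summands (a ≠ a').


Restricted sumset: A +̂ A = {a + a' : a ∈ A, a' ∈ A, a ≠ a'}.
Equivalently, take A + A and drop any sum 2a that is achievable ONLY as a + a for a ∈ A (i.e. sums representable only with equal summands).
Enumerate pairs (a, a') with a < a' (symmetric, so each unordered pair gives one sum; this covers all a ≠ a'):
  -4 + -1 = -5
  -4 + 0 = -4
  -4 + 4 = 0
  -4 + 5 = 1
  -4 + 6 = 2
  -1 + 0 = -1
  -1 + 4 = 3
  -1 + 5 = 4
  -1 + 6 = 5
  0 + 4 = 4
  0 + 5 = 5
  0 + 6 = 6
  4 + 5 = 9
  4 + 6 = 10
  5 + 6 = 11
Collected distinct sums: {-5, -4, -1, 0, 1, 2, 3, 4, 5, 6, 9, 10, 11}
|A +̂ A| = 13
(Reference bound: |A +̂ A| ≥ 2|A| - 3 for |A| ≥ 2, with |A| = 6 giving ≥ 9.)

|A +̂ A| = 13


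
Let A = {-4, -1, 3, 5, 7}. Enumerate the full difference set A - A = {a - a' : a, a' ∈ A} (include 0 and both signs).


A - A = {a - a' : a, a' ∈ A}.
Compute a - a' for each ordered pair (a, a'):
a = -4: -4--4=0, -4--1=-3, -4-3=-7, -4-5=-9, -4-7=-11
a = -1: -1--4=3, -1--1=0, -1-3=-4, -1-5=-6, -1-7=-8
a = 3: 3--4=7, 3--1=4, 3-3=0, 3-5=-2, 3-7=-4
a = 5: 5--4=9, 5--1=6, 5-3=2, 5-5=0, 5-7=-2
a = 7: 7--4=11, 7--1=8, 7-3=4, 7-5=2, 7-7=0
Collecting distinct values (and noting 0 appears from a-a):
A - A = {-11, -9, -8, -7, -6, -4, -3, -2, 0, 2, 3, 4, 6, 7, 8, 9, 11}
|A - A| = 17

A - A = {-11, -9, -8, -7, -6, -4, -3, -2, 0, 2, 3, 4, 6, 7, 8, 9, 11}


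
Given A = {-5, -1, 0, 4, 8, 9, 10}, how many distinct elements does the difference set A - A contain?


A - A = {a - a' : a, a' ∈ A}; |A| = 7.
Bounds: 2|A|-1 ≤ |A - A| ≤ |A|² - |A| + 1, i.e. 13 ≤ |A - A| ≤ 43.
Note: 0 ∈ A - A always (from a - a). The set is symmetric: if d ∈ A - A then -d ∈ A - A.
Enumerate nonzero differences d = a - a' with a > a' (then include -d):
Positive differences: {1, 2, 4, 5, 6, 8, 9, 10, 11, 13, 14, 15}
Full difference set: {0} ∪ (positive diffs) ∪ (negative diffs).
|A - A| = 1 + 2·12 = 25 (matches direct enumeration: 25).

|A - A| = 25


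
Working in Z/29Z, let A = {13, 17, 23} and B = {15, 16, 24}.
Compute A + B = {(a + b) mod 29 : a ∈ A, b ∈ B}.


Work in Z/29Z: reduce every sum a + b modulo 29.
Enumerate all 9 pairs:
a = 13: 13+15=28, 13+16=0, 13+24=8
a = 17: 17+15=3, 17+16=4, 17+24=12
a = 23: 23+15=9, 23+16=10, 23+24=18
Distinct residues collected: {0, 3, 4, 8, 9, 10, 12, 18, 28}
|A + B| = 9 (out of 29 total residues).

A + B = {0, 3, 4, 8, 9, 10, 12, 18, 28}


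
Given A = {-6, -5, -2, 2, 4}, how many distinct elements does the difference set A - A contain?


A - A = {a - a' : a, a' ∈ A}; |A| = 5.
Bounds: 2|A|-1 ≤ |A - A| ≤ |A|² - |A| + 1, i.e. 9 ≤ |A - A| ≤ 21.
Note: 0 ∈ A - A always (from a - a). The set is symmetric: if d ∈ A - A then -d ∈ A - A.
Enumerate nonzero differences d = a - a' with a > a' (then include -d):
Positive differences: {1, 2, 3, 4, 6, 7, 8, 9, 10}
Full difference set: {0} ∪ (positive diffs) ∪ (negative diffs).
|A - A| = 1 + 2·9 = 19 (matches direct enumeration: 19).

|A - A| = 19


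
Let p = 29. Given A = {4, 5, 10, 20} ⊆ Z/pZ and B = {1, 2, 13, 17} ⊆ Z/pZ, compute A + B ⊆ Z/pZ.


Work in Z/29Z: reduce every sum a + b modulo 29.
Enumerate all 16 pairs:
a = 4: 4+1=5, 4+2=6, 4+13=17, 4+17=21
a = 5: 5+1=6, 5+2=7, 5+13=18, 5+17=22
a = 10: 10+1=11, 10+2=12, 10+13=23, 10+17=27
a = 20: 20+1=21, 20+2=22, 20+13=4, 20+17=8
Distinct residues collected: {4, 5, 6, 7, 8, 11, 12, 17, 18, 21, 22, 23, 27}
|A + B| = 13 (out of 29 total residues).

A + B = {4, 5, 6, 7, 8, 11, 12, 17, 18, 21, 22, 23, 27}


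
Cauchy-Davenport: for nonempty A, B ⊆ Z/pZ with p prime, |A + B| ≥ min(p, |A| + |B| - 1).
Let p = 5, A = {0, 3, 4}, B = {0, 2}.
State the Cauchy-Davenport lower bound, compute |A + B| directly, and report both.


Cauchy-Davenport: |A + B| ≥ min(p, |A| + |B| - 1) for A, B nonempty in Z/pZ.
|A| = 3, |B| = 2, p = 5.
CD lower bound = min(5, 3 + 2 - 1) = min(5, 4) = 4.
Compute A + B mod 5 directly:
a = 0: 0+0=0, 0+2=2
a = 3: 3+0=3, 3+2=0
a = 4: 4+0=4, 4+2=1
A + B = {0, 1, 2, 3, 4}, so |A + B| = 5.
Verify: 5 ≥ 4? Yes ✓.

CD lower bound = 4, actual |A + B| = 5.


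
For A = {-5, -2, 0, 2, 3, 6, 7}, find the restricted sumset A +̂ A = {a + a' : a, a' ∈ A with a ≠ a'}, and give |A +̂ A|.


Restricted sumset: A +̂ A = {a + a' : a ∈ A, a' ∈ A, a ≠ a'}.
Equivalently, take A + A and drop any sum 2a that is achievable ONLY as a + a for a ∈ A (i.e. sums representable only with equal summands).
Enumerate pairs (a, a') with a < a' (symmetric, so each unordered pair gives one sum; this covers all a ≠ a'):
  -5 + -2 = -7
  -5 + 0 = -5
  -5 + 2 = -3
  -5 + 3 = -2
  -5 + 6 = 1
  -5 + 7 = 2
  -2 + 0 = -2
  -2 + 2 = 0
  -2 + 3 = 1
  -2 + 6 = 4
  -2 + 7 = 5
  0 + 2 = 2
  0 + 3 = 3
  0 + 6 = 6
  0 + 7 = 7
  2 + 3 = 5
  2 + 6 = 8
  2 + 7 = 9
  3 + 6 = 9
  3 + 7 = 10
  6 + 7 = 13
Collected distinct sums: {-7, -5, -3, -2, 0, 1, 2, 3, 4, 5, 6, 7, 8, 9, 10, 13}
|A +̂ A| = 16
(Reference bound: |A +̂ A| ≥ 2|A| - 3 for |A| ≥ 2, with |A| = 7 giving ≥ 11.)

|A +̂ A| = 16


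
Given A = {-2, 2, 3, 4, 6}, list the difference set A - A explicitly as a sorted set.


A - A = {a - a' : a, a' ∈ A}.
Compute a - a' for each ordered pair (a, a'):
a = -2: -2--2=0, -2-2=-4, -2-3=-5, -2-4=-6, -2-6=-8
a = 2: 2--2=4, 2-2=0, 2-3=-1, 2-4=-2, 2-6=-4
a = 3: 3--2=5, 3-2=1, 3-3=0, 3-4=-1, 3-6=-3
a = 4: 4--2=6, 4-2=2, 4-3=1, 4-4=0, 4-6=-2
a = 6: 6--2=8, 6-2=4, 6-3=3, 6-4=2, 6-6=0
Collecting distinct values (and noting 0 appears from a-a):
A - A = {-8, -6, -5, -4, -3, -2, -1, 0, 1, 2, 3, 4, 5, 6, 8}
|A - A| = 15

A - A = {-8, -6, -5, -4, -3, -2, -1, 0, 1, 2, 3, 4, 5, 6, 8}


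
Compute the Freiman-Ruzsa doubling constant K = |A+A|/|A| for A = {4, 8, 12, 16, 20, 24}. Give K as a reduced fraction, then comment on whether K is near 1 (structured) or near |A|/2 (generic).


|A| = 6.
Compute A + A by enumerating all 36 pairs.
A + A = {8, 12, 16, 20, 24, 28, 32, 36, 40, 44, 48}, so |A + A| = 11.
K = |A + A| / |A| = 11/6 (already in lowest terms) ≈ 1.8333.
Reference: AP of size 6 gives K = 11/6 ≈ 1.8333; a fully generic set of size 6 gives K ≈ 3.5000.

|A| = 6, |A + A| = 11, K = 11/6.


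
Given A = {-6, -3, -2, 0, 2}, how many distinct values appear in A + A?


A + A = {a + a' : a, a' ∈ A}; |A| = 5.
General bounds: 2|A| - 1 ≤ |A + A| ≤ |A|(|A|+1)/2, i.e. 9 ≤ |A + A| ≤ 15.
Lower bound 2|A|-1 is attained iff A is an arithmetic progression.
Enumerate sums a + a' for a ≤ a' (symmetric, so this suffices):
a = -6: -6+-6=-12, -6+-3=-9, -6+-2=-8, -6+0=-6, -6+2=-4
a = -3: -3+-3=-6, -3+-2=-5, -3+0=-3, -3+2=-1
a = -2: -2+-2=-4, -2+0=-2, -2+2=0
a = 0: 0+0=0, 0+2=2
a = 2: 2+2=4
Distinct sums: {-12, -9, -8, -6, -5, -4, -3, -2, -1, 0, 2, 4}
|A + A| = 12

|A + A| = 12


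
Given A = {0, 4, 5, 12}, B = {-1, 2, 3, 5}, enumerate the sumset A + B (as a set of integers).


A + B = {a + b : a ∈ A, b ∈ B}.
Enumerate all |A|·|B| = 4·4 = 16 pairs (a, b) and collect distinct sums.
a = 0: 0+-1=-1, 0+2=2, 0+3=3, 0+5=5
a = 4: 4+-1=3, 4+2=6, 4+3=7, 4+5=9
a = 5: 5+-1=4, 5+2=7, 5+3=8, 5+5=10
a = 12: 12+-1=11, 12+2=14, 12+3=15, 12+5=17
Collecting distinct sums: A + B = {-1, 2, 3, 4, 5, 6, 7, 8, 9, 10, 11, 14, 15, 17}
|A + B| = 14

A + B = {-1, 2, 3, 4, 5, 6, 7, 8, 9, 10, 11, 14, 15, 17}


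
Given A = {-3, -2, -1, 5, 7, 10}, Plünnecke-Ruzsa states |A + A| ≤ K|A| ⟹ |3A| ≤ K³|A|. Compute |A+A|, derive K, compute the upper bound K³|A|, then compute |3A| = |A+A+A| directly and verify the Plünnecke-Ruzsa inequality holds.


|A| = 6.
Step 1: Compute A + A by enumerating all 36 pairs.
A + A = {-6, -5, -4, -3, -2, 2, 3, 4, 5, 6, 7, 8, 9, 10, 12, 14, 15, 17, 20}, so |A + A| = 19.
Step 2: Doubling constant K = |A + A|/|A| = 19/6 = 19/6 ≈ 3.1667.
Step 3: Plünnecke-Ruzsa gives |3A| ≤ K³·|A| = (3.1667)³ · 6 ≈ 190.5278.
Step 4: Compute 3A = A + A + A directly by enumerating all triples (a,b,c) ∈ A³; |3A| = 35.
Step 5: Check 35 ≤ 190.5278? Yes ✓.

K = 19/6, Plünnecke-Ruzsa bound K³|A| ≈ 190.5278, |3A| = 35, inequality holds.


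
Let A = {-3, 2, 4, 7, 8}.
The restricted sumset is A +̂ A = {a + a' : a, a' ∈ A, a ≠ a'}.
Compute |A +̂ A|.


Restricted sumset: A +̂ A = {a + a' : a ∈ A, a' ∈ A, a ≠ a'}.
Equivalently, take A + A and drop any sum 2a that is achievable ONLY as a + a for a ∈ A (i.e. sums representable only with equal summands).
Enumerate pairs (a, a') with a < a' (symmetric, so each unordered pair gives one sum; this covers all a ≠ a'):
  -3 + 2 = -1
  -3 + 4 = 1
  -3 + 7 = 4
  -3 + 8 = 5
  2 + 4 = 6
  2 + 7 = 9
  2 + 8 = 10
  4 + 7 = 11
  4 + 8 = 12
  7 + 8 = 15
Collected distinct sums: {-1, 1, 4, 5, 6, 9, 10, 11, 12, 15}
|A +̂ A| = 10
(Reference bound: |A +̂ A| ≥ 2|A| - 3 for |A| ≥ 2, with |A| = 5 giving ≥ 7.)

|A +̂ A| = 10


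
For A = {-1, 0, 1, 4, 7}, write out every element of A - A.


A - A = {a - a' : a, a' ∈ A}.
Compute a - a' for each ordered pair (a, a'):
a = -1: -1--1=0, -1-0=-1, -1-1=-2, -1-4=-5, -1-7=-8
a = 0: 0--1=1, 0-0=0, 0-1=-1, 0-4=-4, 0-7=-7
a = 1: 1--1=2, 1-0=1, 1-1=0, 1-4=-3, 1-7=-6
a = 4: 4--1=5, 4-0=4, 4-1=3, 4-4=0, 4-7=-3
a = 7: 7--1=8, 7-0=7, 7-1=6, 7-4=3, 7-7=0
Collecting distinct values (and noting 0 appears from a-a):
A - A = {-8, -7, -6, -5, -4, -3, -2, -1, 0, 1, 2, 3, 4, 5, 6, 7, 8}
|A - A| = 17

A - A = {-8, -7, -6, -5, -4, -3, -2, -1, 0, 1, 2, 3, 4, 5, 6, 7, 8}


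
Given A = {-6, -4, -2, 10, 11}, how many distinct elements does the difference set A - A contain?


A - A = {a - a' : a, a' ∈ A}; |A| = 5.
Bounds: 2|A|-1 ≤ |A - A| ≤ |A|² - |A| + 1, i.e. 9 ≤ |A - A| ≤ 21.
Note: 0 ∈ A - A always (from a - a). The set is symmetric: if d ∈ A - A then -d ∈ A - A.
Enumerate nonzero differences d = a - a' with a > a' (then include -d):
Positive differences: {1, 2, 4, 12, 13, 14, 15, 16, 17}
Full difference set: {0} ∪ (positive diffs) ∪ (negative diffs).
|A - A| = 1 + 2·9 = 19 (matches direct enumeration: 19).

|A - A| = 19


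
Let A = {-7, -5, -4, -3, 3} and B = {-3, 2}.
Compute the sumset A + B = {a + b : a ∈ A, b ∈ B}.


A + B = {a + b : a ∈ A, b ∈ B}.
Enumerate all |A|·|B| = 5·2 = 10 pairs (a, b) and collect distinct sums.
a = -7: -7+-3=-10, -7+2=-5
a = -5: -5+-3=-8, -5+2=-3
a = -4: -4+-3=-7, -4+2=-2
a = -3: -3+-3=-6, -3+2=-1
a = 3: 3+-3=0, 3+2=5
Collecting distinct sums: A + B = {-10, -8, -7, -6, -5, -3, -2, -1, 0, 5}
|A + B| = 10

A + B = {-10, -8, -7, -6, -5, -3, -2, -1, 0, 5}


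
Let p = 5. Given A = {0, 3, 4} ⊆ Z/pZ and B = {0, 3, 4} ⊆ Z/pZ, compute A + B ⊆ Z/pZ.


Work in Z/5Z: reduce every sum a + b modulo 5.
Enumerate all 9 pairs:
a = 0: 0+0=0, 0+3=3, 0+4=4
a = 3: 3+0=3, 3+3=1, 3+4=2
a = 4: 4+0=4, 4+3=2, 4+4=3
Distinct residues collected: {0, 1, 2, 3, 4}
|A + B| = 5 (out of 5 total residues).

A + B = {0, 1, 2, 3, 4}


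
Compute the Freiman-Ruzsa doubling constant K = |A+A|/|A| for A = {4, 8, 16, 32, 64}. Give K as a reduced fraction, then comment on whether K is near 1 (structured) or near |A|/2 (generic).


|A| = 5.
Compute A + A by enumerating all 25 pairs.
A + A = {8, 12, 16, 20, 24, 32, 36, 40, 48, 64, 68, 72, 80, 96, 128}, so |A + A| = 15.
K = |A + A| / |A| = 15/5 = 3/1 ≈ 3.0000.
Reference: AP of size 5 gives K = 9/5 ≈ 1.8000; a fully generic set of size 5 gives K ≈ 3.0000.

|A| = 5, |A + A| = 15, K = 15/5 = 3/1.


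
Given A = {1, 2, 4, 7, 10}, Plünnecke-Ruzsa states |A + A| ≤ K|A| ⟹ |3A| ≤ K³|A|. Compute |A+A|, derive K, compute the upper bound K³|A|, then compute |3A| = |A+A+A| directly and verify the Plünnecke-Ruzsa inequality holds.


|A| = 5.
Step 1: Compute A + A by enumerating all 25 pairs.
A + A = {2, 3, 4, 5, 6, 8, 9, 11, 12, 14, 17, 20}, so |A + A| = 12.
Step 2: Doubling constant K = |A + A|/|A| = 12/5 = 12/5 ≈ 2.4000.
Step 3: Plünnecke-Ruzsa gives |3A| ≤ K³·|A| = (2.4000)³ · 5 ≈ 69.1200.
Step 4: Compute 3A = A + A + A directly by enumerating all triples (a,b,c) ∈ A³; |3A| = 21.
Step 5: Check 21 ≤ 69.1200? Yes ✓.

K = 12/5, Plünnecke-Ruzsa bound K³|A| ≈ 69.1200, |3A| = 21, inequality holds.


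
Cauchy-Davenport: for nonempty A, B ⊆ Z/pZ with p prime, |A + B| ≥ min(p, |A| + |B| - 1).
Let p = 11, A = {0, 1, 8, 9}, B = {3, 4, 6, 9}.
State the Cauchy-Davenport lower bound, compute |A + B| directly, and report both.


Cauchy-Davenport: |A + B| ≥ min(p, |A| + |B| - 1) for A, B nonempty in Z/pZ.
|A| = 4, |B| = 4, p = 11.
CD lower bound = min(11, 4 + 4 - 1) = min(11, 7) = 7.
Compute A + B mod 11 directly:
a = 0: 0+3=3, 0+4=4, 0+6=6, 0+9=9
a = 1: 1+3=4, 1+4=5, 1+6=7, 1+9=10
a = 8: 8+3=0, 8+4=1, 8+6=3, 8+9=6
a = 9: 9+3=1, 9+4=2, 9+6=4, 9+9=7
A + B = {0, 1, 2, 3, 4, 5, 6, 7, 9, 10}, so |A + B| = 10.
Verify: 10 ≥ 7? Yes ✓.

CD lower bound = 7, actual |A + B| = 10.


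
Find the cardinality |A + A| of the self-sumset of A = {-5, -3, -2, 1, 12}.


A + A = {a + a' : a, a' ∈ A}; |A| = 5.
General bounds: 2|A| - 1 ≤ |A + A| ≤ |A|(|A|+1)/2, i.e. 9 ≤ |A + A| ≤ 15.
Lower bound 2|A|-1 is attained iff A is an arithmetic progression.
Enumerate sums a + a' for a ≤ a' (symmetric, so this suffices):
a = -5: -5+-5=-10, -5+-3=-8, -5+-2=-7, -5+1=-4, -5+12=7
a = -3: -3+-3=-6, -3+-2=-5, -3+1=-2, -3+12=9
a = -2: -2+-2=-4, -2+1=-1, -2+12=10
a = 1: 1+1=2, 1+12=13
a = 12: 12+12=24
Distinct sums: {-10, -8, -7, -6, -5, -4, -2, -1, 2, 7, 9, 10, 13, 24}
|A + A| = 14

|A + A| = 14


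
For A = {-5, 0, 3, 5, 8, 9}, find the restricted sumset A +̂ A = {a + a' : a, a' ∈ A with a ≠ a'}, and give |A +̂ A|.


Restricted sumset: A +̂ A = {a + a' : a ∈ A, a' ∈ A, a ≠ a'}.
Equivalently, take A + A and drop any sum 2a that is achievable ONLY as a + a for a ∈ A (i.e. sums representable only with equal summands).
Enumerate pairs (a, a') with a < a' (symmetric, so each unordered pair gives one sum; this covers all a ≠ a'):
  -5 + 0 = -5
  -5 + 3 = -2
  -5 + 5 = 0
  -5 + 8 = 3
  -5 + 9 = 4
  0 + 3 = 3
  0 + 5 = 5
  0 + 8 = 8
  0 + 9 = 9
  3 + 5 = 8
  3 + 8 = 11
  3 + 9 = 12
  5 + 8 = 13
  5 + 9 = 14
  8 + 9 = 17
Collected distinct sums: {-5, -2, 0, 3, 4, 5, 8, 9, 11, 12, 13, 14, 17}
|A +̂ A| = 13
(Reference bound: |A +̂ A| ≥ 2|A| - 3 for |A| ≥ 2, with |A| = 6 giving ≥ 9.)

|A +̂ A| = 13


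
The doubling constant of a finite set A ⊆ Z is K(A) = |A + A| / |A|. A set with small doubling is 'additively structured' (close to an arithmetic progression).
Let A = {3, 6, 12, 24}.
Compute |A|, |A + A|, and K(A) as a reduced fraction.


|A| = 4.
Compute A + A by enumerating all 16 pairs.
A + A = {6, 9, 12, 15, 18, 24, 27, 30, 36, 48}, so |A + A| = 10.
K = |A + A| / |A| = 10/4 = 5/2 ≈ 2.5000.
Reference: AP of size 4 gives K = 7/4 ≈ 1.7500; a fully generic set of size 4 gives K ≈ 2.5000.

|A| = 4, |A + A| = 10, K = 10/4 = 5/2.


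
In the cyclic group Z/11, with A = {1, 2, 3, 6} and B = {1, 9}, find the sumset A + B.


Work in Z/11Z: reduce every sum a + b modulo 11.
Enumerate all 8 pairs:
a = 1: 1+1=2, 1+9=10
a = 2: 2+1=3, 2+9=0
a = 3: 3+1=4, 3+9=1
a = 6: 6+1=7, 6+9=4
Distinct residues collected: {0, 1, 2, 3, 4, 7, 10}
|A + B| = 7 (out of 11 total residues).

A + B = {0, 1, 2, 3, 4, 7, 10}


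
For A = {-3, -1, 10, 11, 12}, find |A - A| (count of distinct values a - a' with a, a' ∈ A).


A - A = {a - a' : a, a' ∈ A}; |A| = 5.
Bounds: 2|A|-1 ≤ |A - A| ≤ |A|² - |A| + 1, i.e. 9 ≤ |A - A| ≤ 21.
Note: 0 ∈ A - A always (from a - a). The set is symmetric: if d ∈ A - A then -d ∈ A - A.
Enumerate nonzero differences d = a - a' with a > a' (then include -d):
Positive differences: {1, 2, 11, 12, 13, 14, 15}
Full difference set: {0} ∪ (positive diffs) ∪ (negative diffs).
|A - A| = 1 + 2·7 = 15 (matches direct enumeration: 15).

|A - A| = 15


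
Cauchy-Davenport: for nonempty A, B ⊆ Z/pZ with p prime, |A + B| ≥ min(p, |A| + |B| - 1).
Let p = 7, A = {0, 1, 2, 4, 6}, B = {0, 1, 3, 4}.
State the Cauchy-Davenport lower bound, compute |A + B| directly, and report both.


Cauchy-Davenport: |A + B| ≥ min(p, |A| + |B| - 1) for A, B nonempty in Z/pZ.
|A| = 5, |B| = 4, p = 7.
CD lower bound = min(7, 5 + 4 - 1) = min(7, 8) = 7.
Compute A + B mod 7 directly:
a = 0: 0+0=0, 0+1=1, 0+3=3, 0+4=4
a = 1: 1+0=1, 1+1=2, 1+3=4, 1+4=5
a = 2: 2+0=2, 2+1=3, 2+3=5, 2+4=6
a = 4: 4+0=4, 4+1=5, 4+3=0, 4+4=1
a = 6: 6+0=6, 6+1=0, 6+3=2, 6+4=3
A + B = {0, 1, 2, 3, 4, 5, 6}, so |A + B| = 7.
Verify: 7 ≥ 7? Yes ✓.

CD lower bound = 7, actual |A + B| = 7.


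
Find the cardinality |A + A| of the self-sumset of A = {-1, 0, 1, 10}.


A + A = {a + a' : a, a' ∈ A}; |A| = 4.
General bounds: 2|A| - 1 ≤ |A + A| ≤ |A|(|A|+1)/2, i.e. 7 ≤ |A + A| ≤ 10.
Lower bound 2|A|-1 is attained iff A is an arithmetic progression.
Enumerate sums a + a' for a ≤ a' (symmetric, so this suffices):
a = -1: -1+-1=-2, -1+0=-1, -1+1=0, -1+10=9
a = 0: 0+0=0, 0+1=1, 0+10=10
a = 1: 1+1=2, 1+10=11
a = 10: 10+10=20
Distinct sums: {-2, -1, 0, 1, 2, 9, 10, 11, 20}
|A + A| = 9

|A + A| = 9


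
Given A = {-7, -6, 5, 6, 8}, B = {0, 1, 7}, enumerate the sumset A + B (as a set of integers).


A + B = {a + b : a ∈ A, b ∈ B}.
Enumerate all |A|·|B| = 5·3 = 15 pairs (a, b) and collect distinct sums.
a = -7: -7+0=-7, -7+1=-6, -7+7=0
a = -6: -6+0=-6, -6+1=-5, -6+7=1
a = 5: 5+0=5, 5+1=6, 5+7=12
a = 6: 6+0=6, 6+1=7, 6+7=13
a = 8: 8+0=8, 8+1=9, 8+7=15
Collecting distinct sums: A + B = {-7, -6, -5, 0, 1, 5, 6, 7, 8, 9, 12, 13, 15}
|A + B| = 13

A + B = {-7, -6, -5, 0, 1, 5, 6, 7, 8, 9, 12, 13, 15}


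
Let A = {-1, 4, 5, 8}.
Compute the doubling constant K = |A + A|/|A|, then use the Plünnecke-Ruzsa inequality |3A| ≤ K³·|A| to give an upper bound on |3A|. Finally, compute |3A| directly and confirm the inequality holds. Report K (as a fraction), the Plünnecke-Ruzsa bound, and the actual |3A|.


|A| = 4.
Step 1: Compute A + A by enumerating all 16 pairs.
A + A = {-2, 3, 4, 7, 8, 9, 10, 12, 13, 16}, so |A + A| = 10.
Step 2: Doubling constant K = |A + A|/|A| = 10/4 = 10/4 ≈ 2.5000.
Step 3: Plünnecke-Ruzsa gives |3A| ≤ K³·|A| = (2.5000)³ · 4 ≈ 62.5000.
Step 4: Compute 3A = A + A + A directly by enumerating all triples (a,b,c) ∈ A³; |3A| = 18.
Step 5: Check 18 ≤ 62.5000? Yes ✓.

K = 10/4, Plünnecke-Ruzsa bound K³|A| ≈ 62.5000, |3A| = 18, inequality holds.


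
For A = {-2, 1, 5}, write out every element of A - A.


A - A = {a - a' : a, a' ∈ A}.
Compute a - a' for each ordered pair (a, a'):
a = -2: -2--2=0, -2-1=-3, -2-5=-7
a = 1: 1--2=3, 1-1=0, 1-5=-4
a = 5: 5--2=7, 5-1=4, 5-5=0
Collecting distinct values (and noting 0 appears from a-a):
A - A = {-7, -4, -3, 0, 3, 4, 7}
|A - A| = 7

A - A = {-7, -4, -3, 0, 3, 4, 7}


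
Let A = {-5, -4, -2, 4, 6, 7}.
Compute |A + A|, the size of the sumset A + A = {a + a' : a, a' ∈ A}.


A + A = {a + a' : a, a' ∈ A}; |A| = 6.
General bounds: 2|A| - 1 ≤ |A + A| ≤ |A|(|A|+1)/2, i.e. 11 ≤ |A + A| ≤ 21.
Lower bound 2|A|-1 is attained iff A is an arithmetic progression.
Enumerate sums a + a' for a ≤ a' (symmetric, so this suffices):
a = -5: -5+-5=-10, -5+-4=-9, -5+-2=-7, -5+4=-1, -5+6=1, -5+7=2
a = -4: -4+-4=-8, -4+-2=-6, -4+4=0, -4+6=2, -4+7=3
a = -2: -2+-2=-4, -2+4=2, -2+6=4, -2+7=5
a = 4: 4+4=8, 4+6=10, 4+7=11
a = 6: 6+6=12, 6+7=13
a = 7: 7+7=14
Distinct sums: {-10, -9, -8, -7, -6, -4, -1, 0, 1, 2, 3, 4, 5, 8, 10, 11, 12, 13, 14}
|A + A| = 19

|A + A| = 19


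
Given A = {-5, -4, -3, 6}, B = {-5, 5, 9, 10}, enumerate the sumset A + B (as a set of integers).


A + B = {a + b : a ∈ A, b ∈ B}.
Enumerate all |A|·|B| = 4·4 = 16 pairs (a, b) and collect distinct sums.
a = -5: -5+-5=-10, -5+5=0, -5+9=4, -5+10=5
a = -4: -4+-5=-9, -4+5=1, -4+9=5, -4+10=6
a = -3: -3+-5=-8, -3+5=2, -3+9=6, -3+10=7
a = 6: 6+-5=1, 6+5=11, 6+9=15, 6+10=16
Collecting distinct sums: A + B = {-10, -9, -8, 0, 1, 2, 4, 5, 6, 7, 11, 15, 16}
|A + B| = 13

A + B = {-10, -9, -8, 0, 1, 2, 4, 5, 6, 7, 11, 15, 16}


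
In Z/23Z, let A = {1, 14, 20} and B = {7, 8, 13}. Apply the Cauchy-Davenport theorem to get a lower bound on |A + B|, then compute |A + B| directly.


Cauchy-Davenport: |A + B| ≥ min(p, |A| + |B| - 1) for A, B nonempty in Z/pZ.
|A| = 3, |B| = 3, p = 23.
CD lower bound = min(23, 3 + 3 - 1) = min(23, 5) = 5.
Compute A + B mod 23 directly:
a = 1: 1+7=8, 1+8=9, 1+13=14
a = 14: 14+7=21, 14+8=22, 14+13=4
a = 20: 20+7=4, 20+8=5, 20+13=10
A + B = {4, 5, 8, 9, 10, 14, 21, 22}, so |A + B| = 8.
Verify: 8 ≥ 5? Yes ✓.

CD lower bound = 5, actual |A + B| = 8.


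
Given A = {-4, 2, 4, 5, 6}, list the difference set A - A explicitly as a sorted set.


A - A = {a - a' : a, a' ∈ A}.
Compute a - a' for each ordered pair (a, a'):
a = -4: -4--4=0, -4-2=-6, -4-4=-8, -4-5=-9, -4-6=-10
a = 2: 2--4=6, 2-2=0, 2-4=-2, 2-5=-3, 2-6=-4
a = 4: 4--4=8, 4-2=2, 4-4=0, 4-5=-1, 4-6=-2
a = 5: 5--4=9, 5-2=3, 5-4=1, 5-5=0, 5-6=-1
a = 6: 6--4=10, 6-2=4, 6-4=2, 6-5=1, 6-6=0
Collecting distinct values (and noting 0 appears from a-a):
A - A = {-10, -9, -8, -6, -4, -3, -2, -1, 0, 1, 2, 3, 4, 6, 8, 9, 10}
|A - A| = 17

A - A = {-10, -9, -8, -6, -4, -3, -2, -1, 0, 1, 2, 3, 4, 6, 8, 9, 10}
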